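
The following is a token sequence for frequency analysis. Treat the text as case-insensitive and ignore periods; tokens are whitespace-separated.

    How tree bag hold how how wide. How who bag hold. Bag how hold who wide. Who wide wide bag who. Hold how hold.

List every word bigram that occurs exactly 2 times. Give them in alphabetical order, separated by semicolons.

bag hold; hold how; how hold; who wide

Bigram counts meeting the condition (exactly 2 times):
  bag hold: 2
  hold how: 2
  how hold: 2
  who wide: 2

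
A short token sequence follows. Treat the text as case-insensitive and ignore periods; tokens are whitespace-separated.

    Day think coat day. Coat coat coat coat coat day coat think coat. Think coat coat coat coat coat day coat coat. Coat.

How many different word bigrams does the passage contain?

6

23 tokens → 22 bigram windows in total.
Repeated bigrams (each contributes count−1 duplicates):
  coat coat: 10
  coat day: 3
  day coat: 3
  think coat: 3
  coat think: 2
16 duplicate windows → 22 − 16 = 6 distinct.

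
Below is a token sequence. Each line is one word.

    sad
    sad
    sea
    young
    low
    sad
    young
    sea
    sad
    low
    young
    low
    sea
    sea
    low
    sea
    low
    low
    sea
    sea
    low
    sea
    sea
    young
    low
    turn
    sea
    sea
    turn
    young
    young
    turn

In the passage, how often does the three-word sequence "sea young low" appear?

Scanning the 30 overlapping trigram windows for "sea young low":
  position 3–5: sea young low
  position 23–25: sea young low

2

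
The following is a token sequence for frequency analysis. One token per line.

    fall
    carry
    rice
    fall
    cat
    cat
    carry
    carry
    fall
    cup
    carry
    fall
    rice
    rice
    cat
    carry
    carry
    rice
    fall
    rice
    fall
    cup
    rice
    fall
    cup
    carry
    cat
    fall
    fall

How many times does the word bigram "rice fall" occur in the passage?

Scanning the 28 overlapping bigram windows for "rice fall":
  position 3–4: rice fall
  position 18–19: rice fall
  position 20–21: rice fall
  position 23–24: rice fall

4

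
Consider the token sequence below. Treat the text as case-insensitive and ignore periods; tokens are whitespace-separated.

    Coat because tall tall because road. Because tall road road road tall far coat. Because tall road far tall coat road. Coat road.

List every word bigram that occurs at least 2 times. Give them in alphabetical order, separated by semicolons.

because tall; coat because; coat road; road road; tall road

Bigram counts meeting the condition (at least 2 times):
  because tall: 3
  coat because: 2
  coat road: 2
  road road: 2
  tall road: 2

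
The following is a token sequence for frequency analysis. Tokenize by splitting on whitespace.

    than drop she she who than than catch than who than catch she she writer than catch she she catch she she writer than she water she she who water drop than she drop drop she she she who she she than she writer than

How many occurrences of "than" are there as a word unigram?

Scanning the 45 tokens for "than":
  position 1: than
  position 6: than
  position 7: than
  position 9: than
  position 11: than
  position 16: than
  position 24: than
  position 32: than
  position 42: than
  position 45: than

10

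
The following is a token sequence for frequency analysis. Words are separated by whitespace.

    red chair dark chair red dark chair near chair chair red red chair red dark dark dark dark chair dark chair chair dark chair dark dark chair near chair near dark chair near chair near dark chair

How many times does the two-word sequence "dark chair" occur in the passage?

8

Scanning the 36 overlapping bigram windows for "dark chair":
  position 3–4: dark chair
  position 6–7: dark chair
  position 18–19: dark chair
  position 20–21: dark chair
  position 23–24: dark chair
  position 26–27: dark chair
  position 31–32: dark chair
  position 36–37: dark chair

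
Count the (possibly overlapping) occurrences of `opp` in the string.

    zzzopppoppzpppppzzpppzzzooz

Sliding a length-3 window over the 27 characters (25 positions):
  position 4–6: opp
  position 8–10: opp

2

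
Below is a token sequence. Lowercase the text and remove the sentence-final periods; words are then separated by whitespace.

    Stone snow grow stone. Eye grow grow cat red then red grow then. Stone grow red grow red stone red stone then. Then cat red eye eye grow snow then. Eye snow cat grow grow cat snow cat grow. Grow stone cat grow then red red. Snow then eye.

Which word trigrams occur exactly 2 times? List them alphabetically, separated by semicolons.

cat grow grow; grow grow cat; snow cat grow; snow then eye

Trigram counts meeting the condition (exactly 2 times):
  cat grow grow: 2
  grow grow cat: 2
  snow cat grow: 2
  snow then eye: 2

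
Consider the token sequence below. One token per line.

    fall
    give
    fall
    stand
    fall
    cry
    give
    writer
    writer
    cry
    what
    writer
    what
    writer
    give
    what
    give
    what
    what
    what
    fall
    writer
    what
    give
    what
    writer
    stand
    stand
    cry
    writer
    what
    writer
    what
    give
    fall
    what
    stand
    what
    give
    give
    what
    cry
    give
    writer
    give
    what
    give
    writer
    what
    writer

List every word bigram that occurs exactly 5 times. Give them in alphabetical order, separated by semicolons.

Bigram counts meeting the condition (exactly 5 times):
  give what: 5
  what give: 5
  what writer: 5
  writer what: 5

give what; what give; what writer; writer what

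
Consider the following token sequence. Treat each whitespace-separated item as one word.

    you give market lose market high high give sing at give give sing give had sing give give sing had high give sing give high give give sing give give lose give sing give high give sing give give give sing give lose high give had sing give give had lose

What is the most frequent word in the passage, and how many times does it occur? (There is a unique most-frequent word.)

Unigram frequencies (highest first):
  give: 23
  sing: 10
  high: 6
  lose: 4
  had: 4
  market: 2
  … (2 more, each ≤ 1)

"give", 23 times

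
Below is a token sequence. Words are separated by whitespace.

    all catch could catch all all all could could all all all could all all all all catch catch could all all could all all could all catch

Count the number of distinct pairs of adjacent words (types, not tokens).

28 tokens → 27 bigram windows in total.
Repeated bigrams (each contributes count−1 duplicates):
  all all: 9
  could all: 5
  all could: 4
  all catch: 3
  catch could: 2
18 duplicate windows → 27 − 18 = 9 distinct.

9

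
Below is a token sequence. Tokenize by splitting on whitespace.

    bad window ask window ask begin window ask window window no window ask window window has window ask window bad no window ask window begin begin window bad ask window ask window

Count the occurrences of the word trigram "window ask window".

6

Scanning the 30 overlapping trigram windows for "window ask window":
  position 2–4: window ask window
  position 7–9: window ask window
  position 12–14: window ask window
  position 17–19: window ask window
  position 22–24: window ask window
  position 30–32: window ask window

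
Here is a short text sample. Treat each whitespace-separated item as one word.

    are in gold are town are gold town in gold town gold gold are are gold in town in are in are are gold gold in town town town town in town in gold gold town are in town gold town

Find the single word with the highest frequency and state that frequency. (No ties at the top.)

Unigram frequencies (highest first):
  town: 12
  gold: 11
  are: 9
  in: 9

"town", 12 times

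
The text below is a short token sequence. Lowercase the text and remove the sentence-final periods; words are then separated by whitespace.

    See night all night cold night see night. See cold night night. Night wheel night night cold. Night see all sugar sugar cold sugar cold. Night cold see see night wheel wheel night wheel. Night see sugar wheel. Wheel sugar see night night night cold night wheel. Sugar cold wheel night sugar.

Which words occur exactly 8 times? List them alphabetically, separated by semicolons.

Unigram counts meeting the condition (exactly 8 times):
  cold: 8
  see: 8
  wheel: 8

cold; see; wheel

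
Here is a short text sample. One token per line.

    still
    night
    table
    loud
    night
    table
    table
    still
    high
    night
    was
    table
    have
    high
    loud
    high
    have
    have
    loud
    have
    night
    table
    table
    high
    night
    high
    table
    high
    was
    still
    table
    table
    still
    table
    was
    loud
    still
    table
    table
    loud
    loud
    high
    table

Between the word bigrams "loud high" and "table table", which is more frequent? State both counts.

"loud high": 2 occurrences
"table table": 4 occurrences

"table table" (4 vs 2)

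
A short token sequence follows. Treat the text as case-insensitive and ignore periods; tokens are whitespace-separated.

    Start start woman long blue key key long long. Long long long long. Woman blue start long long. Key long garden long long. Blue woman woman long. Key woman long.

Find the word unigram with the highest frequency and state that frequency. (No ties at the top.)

Unigram frequencies (highest first):
  long: 14
  woman: 5
  key: 4
  start: 3
  blue: 3
  garden: 1

"long", 14 times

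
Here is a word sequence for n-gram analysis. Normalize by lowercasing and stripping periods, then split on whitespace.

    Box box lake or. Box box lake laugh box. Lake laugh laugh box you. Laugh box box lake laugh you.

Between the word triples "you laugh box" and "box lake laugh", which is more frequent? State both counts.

"box lake laugh" (3 vs 1)

"you laugh box": 1 occurrence
"box lake laugh": 3 occurrences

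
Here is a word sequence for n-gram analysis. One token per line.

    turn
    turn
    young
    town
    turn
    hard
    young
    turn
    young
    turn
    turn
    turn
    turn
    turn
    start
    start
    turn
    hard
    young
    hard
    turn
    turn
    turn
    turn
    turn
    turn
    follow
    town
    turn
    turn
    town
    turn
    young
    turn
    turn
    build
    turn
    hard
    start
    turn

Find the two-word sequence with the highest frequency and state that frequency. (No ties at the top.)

Bigram frequencies (highest first):
  turn turn: 12
  turn young: 3
  town turn: 3
  turn hard: 3
  young turn: 3
  hard young: 2
  … (12 more, each ≤ 2)

"turn turn", 12 times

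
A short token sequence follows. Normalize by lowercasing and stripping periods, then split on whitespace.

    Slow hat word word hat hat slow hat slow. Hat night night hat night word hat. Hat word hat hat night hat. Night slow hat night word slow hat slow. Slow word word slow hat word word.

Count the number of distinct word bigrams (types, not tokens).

14

37 tokens → 36 bigram windows in total.
Repeated bigrams (each contributes count−1 duplicates):
  slow hat: 6
  hat night: 5
  hat hat: 3
  hat slow: 3
  hat word: 3
  word hat: 3
  word word: 3
  night hat: 2
  … (2 more repeated)
22 duplicate windows → 36 − 22 = 14 distinct.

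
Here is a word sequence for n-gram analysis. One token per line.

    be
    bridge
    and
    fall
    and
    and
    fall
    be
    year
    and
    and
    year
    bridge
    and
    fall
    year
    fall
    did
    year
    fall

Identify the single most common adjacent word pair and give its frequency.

"and fall", 3 times

Bigram frequencies (highest first):
  and fall: 3
  bridge and: 2
  and and: 2
  year fall: 2
  be bridge: 1
  fall and: 1
  … (8 more, each ≤ 1)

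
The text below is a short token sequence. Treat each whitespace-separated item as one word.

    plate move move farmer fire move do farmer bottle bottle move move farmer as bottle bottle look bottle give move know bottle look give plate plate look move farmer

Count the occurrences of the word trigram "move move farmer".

Scanning the 27 overlapping trigram windows for "move move farmer":
  position 2–4: move move farmer
  position 11–13: move move farmer

2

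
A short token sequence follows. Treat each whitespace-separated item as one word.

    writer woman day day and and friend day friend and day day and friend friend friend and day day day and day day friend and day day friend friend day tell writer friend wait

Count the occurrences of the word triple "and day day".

4

Scanning the 32 overlapping trigram windows for "and day day":
  position 10–12: and day day
  position 17–19: and day day
  position 21–23: and day day
  position 25–27: and day day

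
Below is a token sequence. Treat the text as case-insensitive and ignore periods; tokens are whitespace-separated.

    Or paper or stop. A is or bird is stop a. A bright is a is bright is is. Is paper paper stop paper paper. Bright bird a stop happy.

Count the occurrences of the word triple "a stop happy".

1

Scanning the 28 overlapping trigram windows for "a stop happy":
  position 28–30: a stop happy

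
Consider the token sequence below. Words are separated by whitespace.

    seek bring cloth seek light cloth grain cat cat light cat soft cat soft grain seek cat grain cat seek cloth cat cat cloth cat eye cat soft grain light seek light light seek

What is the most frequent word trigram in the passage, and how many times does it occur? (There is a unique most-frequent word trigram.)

"cat soft grain", 2 times

Trigram frequencies (highest first):
  cat soft grain: 2
  seek bring cloth: 1
  bring cloth seek: 1
  cloth seek light: 1
  seek light cloth: 1
  light cloth grain: 1
  … (25 more, each ≤ 1)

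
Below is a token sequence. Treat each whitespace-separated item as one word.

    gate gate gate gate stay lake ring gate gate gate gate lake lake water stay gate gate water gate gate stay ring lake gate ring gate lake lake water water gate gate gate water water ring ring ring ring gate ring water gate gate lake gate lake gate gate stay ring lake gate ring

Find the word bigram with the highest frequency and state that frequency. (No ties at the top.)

"gate gate", 12 times

Bigram frequencies (highest first):
  gate gate: 12
  gate lake: 4
  lake gate: 4
  gate stay: 3
  ring gate: 3
  water gate: 3
  … (14 more, each ≤ 3)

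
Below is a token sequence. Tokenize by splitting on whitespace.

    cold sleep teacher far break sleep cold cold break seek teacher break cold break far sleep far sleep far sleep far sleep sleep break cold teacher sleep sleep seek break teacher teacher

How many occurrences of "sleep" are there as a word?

9

Scanning the 32 tokens for "sleep":
  position 2: sleep
  position 6: sleep
  position 16: sleep
  position 18: sleep
  position 20: sleep
  position 22: sleep
  position 23: sleep
  position 27: sleep
  position 28: sleep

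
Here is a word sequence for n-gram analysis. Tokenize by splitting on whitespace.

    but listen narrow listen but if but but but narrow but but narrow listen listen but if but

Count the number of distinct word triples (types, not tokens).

18 tokens → 16 trigram windows in total.
Repeated trigrams (each contributes count−1 duplicates):
  but but narrow: 2
  but if but: 2
  listen but if: 2
3 duplicate windows → 16 − 3 = 13 distinct.

13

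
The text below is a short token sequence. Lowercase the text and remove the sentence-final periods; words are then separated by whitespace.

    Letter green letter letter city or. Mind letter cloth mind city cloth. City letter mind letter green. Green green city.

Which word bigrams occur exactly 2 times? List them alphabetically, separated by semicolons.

green green; letter green; mind letter

Bigram counts meeting the condition (exactly 2 times):
  green green: 2
  letter green: 2
  mind letter: 2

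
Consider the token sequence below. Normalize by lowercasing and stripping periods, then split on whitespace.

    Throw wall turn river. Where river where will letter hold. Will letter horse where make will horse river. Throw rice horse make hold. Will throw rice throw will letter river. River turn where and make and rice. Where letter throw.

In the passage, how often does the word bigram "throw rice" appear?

2

Scanning the 39 overlapping bigram windows for "throw rice":
  position 19–20: throw rice
  position 25–26: throw rice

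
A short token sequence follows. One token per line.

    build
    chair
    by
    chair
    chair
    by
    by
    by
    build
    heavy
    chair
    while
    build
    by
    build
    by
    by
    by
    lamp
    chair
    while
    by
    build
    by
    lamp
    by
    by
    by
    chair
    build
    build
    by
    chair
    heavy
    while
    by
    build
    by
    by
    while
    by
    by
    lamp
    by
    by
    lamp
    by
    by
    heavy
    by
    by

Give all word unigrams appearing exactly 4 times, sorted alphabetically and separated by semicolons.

lamp; while

Unigram counts meeting the condition (exactly 4 times):
  lamp: 4
  while: 4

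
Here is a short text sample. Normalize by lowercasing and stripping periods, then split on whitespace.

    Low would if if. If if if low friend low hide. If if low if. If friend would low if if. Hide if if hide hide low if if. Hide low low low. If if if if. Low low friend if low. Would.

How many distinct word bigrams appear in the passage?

17

43 tokens → 42 bigram windows in total.
Repeated bigrams (each contributes count−1 duplicates):
  if if: 12
  if low: 4
  low if: 4
  if hide: 3
  low low: 3
  hide if: 2
  hide low: 2
  low friend: 2
  … (1 more repeated)
25 duplicate windows → 42 − 25 = 17 distinct.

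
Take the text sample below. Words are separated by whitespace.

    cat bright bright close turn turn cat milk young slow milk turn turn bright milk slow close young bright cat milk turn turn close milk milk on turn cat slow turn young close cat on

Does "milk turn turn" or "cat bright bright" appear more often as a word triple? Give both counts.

"milk turn turn" (2 vs 1)

"milk turn turn": 2 occurrences
"cat bright bright": 1 occurrence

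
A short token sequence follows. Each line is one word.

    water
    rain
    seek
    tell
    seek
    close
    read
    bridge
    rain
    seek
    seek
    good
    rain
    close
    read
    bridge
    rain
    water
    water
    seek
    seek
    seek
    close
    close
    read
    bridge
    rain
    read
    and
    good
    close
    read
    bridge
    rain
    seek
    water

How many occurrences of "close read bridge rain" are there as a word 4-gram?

4

Scanning the 33 overlapping 4-gram windows for "close read bridge rain":
  position 6–9: close read bridge rain
  position 14–17: close read bridge rain
  position 24–27: close read bridge rain
  position 31–34: close read bridge rain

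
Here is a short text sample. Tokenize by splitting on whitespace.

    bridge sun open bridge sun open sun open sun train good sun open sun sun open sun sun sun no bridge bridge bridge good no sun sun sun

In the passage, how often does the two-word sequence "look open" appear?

Scanning the 27 overlapping bigram windows for "look open":
  (none found)

0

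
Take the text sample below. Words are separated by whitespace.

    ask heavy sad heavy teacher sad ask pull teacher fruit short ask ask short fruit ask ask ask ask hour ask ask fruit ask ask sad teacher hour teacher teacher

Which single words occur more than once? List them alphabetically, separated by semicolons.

ask; fruit; heavy; hour; sad; short; teacher

Unigram counts meeting the condition (more than once):
  ask: 12
  fruit: 3
  heavy: 2
  hour: 2
  sad: 3
  short: 2
  teacher: 5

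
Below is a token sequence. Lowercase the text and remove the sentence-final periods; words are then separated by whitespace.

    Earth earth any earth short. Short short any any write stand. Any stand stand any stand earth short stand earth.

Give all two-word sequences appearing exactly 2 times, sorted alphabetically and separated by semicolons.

Bigram counts meeting the condition (exactly 2 times):
  any stand: 2
  earth short: 2
  short short: 2
  stand any: 2
  stand earth: 2

any stand; earth short; short short; stand any; stand earth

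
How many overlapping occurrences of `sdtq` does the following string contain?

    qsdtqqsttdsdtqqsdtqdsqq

3

Sliding a length-4 window over the 23 characters (20 positions):
  position 2–5: sdtq
  position 11–14: sdtq
  position 16–19: sdtq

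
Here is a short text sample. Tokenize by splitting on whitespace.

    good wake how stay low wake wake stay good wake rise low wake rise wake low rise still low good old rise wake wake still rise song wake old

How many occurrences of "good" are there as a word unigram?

3

Scanning the 29 tokens for "good":
  position 1: good
  position 9: good
  position 20: good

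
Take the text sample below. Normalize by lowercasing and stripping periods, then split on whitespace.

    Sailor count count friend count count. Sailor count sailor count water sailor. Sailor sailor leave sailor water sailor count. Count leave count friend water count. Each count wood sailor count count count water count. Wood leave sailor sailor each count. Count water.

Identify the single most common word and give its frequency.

"count", 17 times

Unigram frequencies (highest first):
  count: 17
  sailor: 11
  water: 5
  leave: 3
  friend: 2
  each: 2
  … (1 more, each ≤ 2)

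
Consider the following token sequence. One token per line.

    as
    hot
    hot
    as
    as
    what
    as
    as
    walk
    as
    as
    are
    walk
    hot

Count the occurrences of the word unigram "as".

Scanning the 14 tokens for "as":
  position 1: as
  position 4: as
  position 5: as
  position 7: as
  position 8: as
  position 10: as
  position 11: as

7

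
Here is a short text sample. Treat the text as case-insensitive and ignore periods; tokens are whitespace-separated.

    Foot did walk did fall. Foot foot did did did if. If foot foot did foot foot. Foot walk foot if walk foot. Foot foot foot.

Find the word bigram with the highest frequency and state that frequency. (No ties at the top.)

"foot foot", 7 times

Bigram frequencies (highest first):
  foot foot: 7
  foot did: 3
  did did: 2
  walk foot: 2
  did walk: 1
  walk did: 1
  … (9 more, each ≤ 1)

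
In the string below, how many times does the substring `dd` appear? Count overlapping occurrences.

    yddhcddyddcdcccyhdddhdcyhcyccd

5

Sliding a length-2 window over the 30 characters (29 positions):
  position 2–3: dd
  position 6–7: dd
  position 9–10: dd
  position 18–19: dd
  position 19–20: dd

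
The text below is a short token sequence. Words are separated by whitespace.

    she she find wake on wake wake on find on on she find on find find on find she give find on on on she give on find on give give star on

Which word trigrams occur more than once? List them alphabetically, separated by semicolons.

Trigram counts meeting the condition (more than once):
  find on find: 2
  find on on: 2
  on find on: 2
  on on she: 2

find on find; find on on; on find on; on on she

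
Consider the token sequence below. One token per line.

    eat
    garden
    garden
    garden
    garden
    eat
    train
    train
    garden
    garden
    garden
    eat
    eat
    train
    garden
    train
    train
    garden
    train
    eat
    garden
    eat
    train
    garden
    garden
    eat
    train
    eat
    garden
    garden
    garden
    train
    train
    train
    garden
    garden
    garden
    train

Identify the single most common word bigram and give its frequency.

"garden garden", 10 times

Bigram frequencies (highest first):
  garden garden: 10
  train garden: 5
  garden eat: 4
  eat train: 4
  train train: 4
  garden train: 4
  … (3 more, each ≤ 3)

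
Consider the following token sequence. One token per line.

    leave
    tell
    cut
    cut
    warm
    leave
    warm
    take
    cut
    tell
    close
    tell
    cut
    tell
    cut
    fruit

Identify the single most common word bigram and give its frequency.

Bigram frequencies (highest first):
  tell cut: 3
  cut tell: 2
  leave tell: 1
  cut cut: 1
  cut warm: 1
  warm leave: 1
  … (6 more, each ≤ 1)

"tell cut", 3 times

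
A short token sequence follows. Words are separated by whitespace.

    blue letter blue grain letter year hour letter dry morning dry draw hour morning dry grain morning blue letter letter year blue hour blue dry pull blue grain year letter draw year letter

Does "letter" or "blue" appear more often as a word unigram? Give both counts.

"letter" (7 vs 6)

"letter": 7 occurrences
"blue": 6 occurrences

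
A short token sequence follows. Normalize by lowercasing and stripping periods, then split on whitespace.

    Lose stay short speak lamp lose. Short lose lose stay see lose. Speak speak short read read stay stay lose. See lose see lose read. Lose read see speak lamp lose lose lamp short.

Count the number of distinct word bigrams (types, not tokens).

34 tokens → 33 bigram windows in total.
Repeated bigrams (each contributes count−1 duplicates):
  see lose: 3
  lamp lose: 2
  lose lose: 2
  lose read: 2
  lose see: 2
  lose stay: 2
  speak lamp: 2
8 duplicate windows → 33 − 8 = 25 distinct.

25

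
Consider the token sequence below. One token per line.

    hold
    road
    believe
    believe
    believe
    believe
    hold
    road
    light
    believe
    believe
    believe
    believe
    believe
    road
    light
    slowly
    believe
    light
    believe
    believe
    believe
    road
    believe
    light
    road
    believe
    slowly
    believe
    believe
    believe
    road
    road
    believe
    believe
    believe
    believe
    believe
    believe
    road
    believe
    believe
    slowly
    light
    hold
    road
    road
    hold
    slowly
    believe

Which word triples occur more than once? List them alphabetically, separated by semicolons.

Trigram counts meeting the condition (more than once):
  believe believe believe: 11
  believe believe road: 4
  believe road believe: 2
  light believe believe: 2
  road believe believe: 3

believe believe believe; believe believe road; believe road believe; light believe believe; road believe believe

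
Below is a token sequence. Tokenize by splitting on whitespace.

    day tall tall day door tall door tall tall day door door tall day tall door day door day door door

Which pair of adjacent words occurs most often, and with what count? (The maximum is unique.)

Bigram frequencies (highest first):
  day door: 4
  tall day: 3
  door tall: 3
  day tall: 2
  tall tall: 2
  tall door: 2
  … (2 more, each ≤ 2)

"day door", 4 times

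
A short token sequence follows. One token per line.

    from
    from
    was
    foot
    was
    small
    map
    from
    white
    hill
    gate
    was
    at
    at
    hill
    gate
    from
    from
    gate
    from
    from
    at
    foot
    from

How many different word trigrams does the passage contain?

24 tokens → 22 trigram windows in total.
Repeated trigrams (each contributes count−1 duplicates):
  gate from from: 2
1 duplicate windows → 22 − 1 = 21 distinct.

21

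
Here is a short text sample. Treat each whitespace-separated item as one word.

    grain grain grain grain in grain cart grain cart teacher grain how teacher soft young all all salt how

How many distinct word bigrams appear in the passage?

15

19 tokens → 18 bigram windows in total.
Repeated bigrams (each contributes count−1 duplicates):
  grain grain: 3
  grain cart: 2
3 duplicate windows → 18 − 3 = 15 distinct.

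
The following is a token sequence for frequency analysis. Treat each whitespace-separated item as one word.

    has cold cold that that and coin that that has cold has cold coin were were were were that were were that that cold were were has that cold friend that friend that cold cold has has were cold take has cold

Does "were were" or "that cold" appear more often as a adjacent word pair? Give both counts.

"were were": 5 occurrences
"that cold": 3 occurrences

"were were" (5 vs 3)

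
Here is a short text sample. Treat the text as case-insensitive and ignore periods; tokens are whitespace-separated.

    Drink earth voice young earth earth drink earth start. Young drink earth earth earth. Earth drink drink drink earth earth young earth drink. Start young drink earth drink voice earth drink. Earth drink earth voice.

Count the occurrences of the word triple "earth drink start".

1

Scanning the 33 overlapping trigram windows for "earth drink start":
  position 22–24: earth drink start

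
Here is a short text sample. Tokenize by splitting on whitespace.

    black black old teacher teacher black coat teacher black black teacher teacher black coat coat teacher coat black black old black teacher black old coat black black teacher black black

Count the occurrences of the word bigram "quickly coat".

Scanning the 29 overlapping bigram windows for "quickly coat":
  (none found)

0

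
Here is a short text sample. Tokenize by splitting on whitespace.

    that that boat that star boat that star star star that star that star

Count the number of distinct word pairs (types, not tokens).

7

14 tokens → 13 bigram windows in total.
Repeated bigrams (each contributes count−1 duplicates):
  that star: 4
  boat that: 2
  star star: 2
  star that: 2
6 duplicate windows → 13 − 6 = 7 distinct.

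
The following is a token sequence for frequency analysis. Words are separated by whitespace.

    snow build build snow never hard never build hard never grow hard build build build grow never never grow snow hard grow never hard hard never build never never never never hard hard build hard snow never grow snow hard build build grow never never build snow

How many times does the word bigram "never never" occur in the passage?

Scanning the 46 overlapping bigram windows for "never never":
  position 17–18: never never
  position 28–29: never never
  position 29–30: never never
  position 30–31: never never
  position 44–45: never never

5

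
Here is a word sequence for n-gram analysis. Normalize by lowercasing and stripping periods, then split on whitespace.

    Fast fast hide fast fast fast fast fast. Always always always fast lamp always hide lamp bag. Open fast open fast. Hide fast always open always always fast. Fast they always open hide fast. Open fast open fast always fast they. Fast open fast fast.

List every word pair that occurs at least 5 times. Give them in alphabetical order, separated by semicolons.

Bigram counts meeting the condition (at least 5 times):
  fast fast: 7
  open fast: 5

fast fast; open fast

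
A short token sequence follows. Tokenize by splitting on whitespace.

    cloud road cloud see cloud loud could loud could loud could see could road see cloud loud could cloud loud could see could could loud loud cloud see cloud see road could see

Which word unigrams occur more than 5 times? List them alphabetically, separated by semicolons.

cloud; could; loud; see

Unigram counts meeting the condition (more than 5 times):
  cloud: 7
  could: 9
  loud: 7
  see: 7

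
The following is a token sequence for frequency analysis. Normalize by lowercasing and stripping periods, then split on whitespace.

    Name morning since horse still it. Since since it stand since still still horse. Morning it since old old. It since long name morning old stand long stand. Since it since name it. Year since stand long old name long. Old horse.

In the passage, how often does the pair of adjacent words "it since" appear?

4

Scanning the 41 overlapping bigram windows for "it since":
  position 6–7: it since
  position 16–17: it since
  position 20–21: it since
  position 30–31: it since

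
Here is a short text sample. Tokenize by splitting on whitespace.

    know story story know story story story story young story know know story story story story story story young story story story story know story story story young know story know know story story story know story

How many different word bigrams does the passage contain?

37 tokens → 36 bigram windows in total.
Repeated bigrams (each contributes count−1 duplicates):
  story story: 16
  know story: 7
  story know: 5
  story young: 3
  know know: 2
  young story: 2
29 duplicate windows → 36 − 29 = 7 distinct.

7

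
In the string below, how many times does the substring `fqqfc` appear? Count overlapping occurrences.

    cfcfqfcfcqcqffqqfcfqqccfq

Sliding a length-5 window over the 25 characters (21 positions):
  position 14–18: fqqfc

1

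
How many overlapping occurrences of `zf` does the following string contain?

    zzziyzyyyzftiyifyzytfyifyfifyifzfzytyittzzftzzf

4

Sliding a length-2 window over the 47 characters (46 positions):
  position 10–11: zf
  position 32–33: zf
  position 42–43: zf
  position 46–47: zf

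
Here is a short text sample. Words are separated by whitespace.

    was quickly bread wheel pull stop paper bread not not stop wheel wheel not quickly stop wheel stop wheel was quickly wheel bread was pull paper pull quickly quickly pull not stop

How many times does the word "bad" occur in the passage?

Scanning the 32 tokens for "bad":
  (none found)

0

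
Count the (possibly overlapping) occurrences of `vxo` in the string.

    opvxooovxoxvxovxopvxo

Sliding a length-3 window over the 21 characters (19 positions):
  position 3–5: vxo
  position 8–10: vxo
  position 12–14: vxo
  position 15–17: vxo
  position 19–21: vxo

5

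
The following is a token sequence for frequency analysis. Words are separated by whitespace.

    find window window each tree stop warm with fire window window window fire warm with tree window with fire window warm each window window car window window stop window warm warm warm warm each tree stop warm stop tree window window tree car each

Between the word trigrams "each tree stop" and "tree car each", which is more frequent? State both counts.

"each tree stop" (2 vs 1)

"each tree stop": 2 occurrences
"tree car each": 1 occurrence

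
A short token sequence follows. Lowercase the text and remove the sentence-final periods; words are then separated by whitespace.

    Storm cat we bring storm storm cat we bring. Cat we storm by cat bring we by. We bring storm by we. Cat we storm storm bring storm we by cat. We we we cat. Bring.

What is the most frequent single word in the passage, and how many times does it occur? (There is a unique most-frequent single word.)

Unigram frequencies (highest first):
  we: 11
  storm: 8
  cat: 7
  bring: 6
  by: 4

"we", 11 times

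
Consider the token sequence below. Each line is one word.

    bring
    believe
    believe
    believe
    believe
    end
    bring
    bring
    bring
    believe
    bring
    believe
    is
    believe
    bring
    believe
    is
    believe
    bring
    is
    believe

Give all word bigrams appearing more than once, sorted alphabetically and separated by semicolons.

believe believe; believe bring; believe is; bring believe; bring bring; is believe

Bigram counts meeting the condition (more than once):
  believe believe: 3
  believe bring: 3
  believe is: 2
  bring believe: 4
  bring bring: 2
  is believe: 3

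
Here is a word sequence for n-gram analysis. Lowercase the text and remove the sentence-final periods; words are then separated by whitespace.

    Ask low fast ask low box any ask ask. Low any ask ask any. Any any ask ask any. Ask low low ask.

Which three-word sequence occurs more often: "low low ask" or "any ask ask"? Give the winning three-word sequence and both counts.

"low low ask": 1 occurrence
"any ask ask": 3 occurrences

"any ask ask" (3 vs 1)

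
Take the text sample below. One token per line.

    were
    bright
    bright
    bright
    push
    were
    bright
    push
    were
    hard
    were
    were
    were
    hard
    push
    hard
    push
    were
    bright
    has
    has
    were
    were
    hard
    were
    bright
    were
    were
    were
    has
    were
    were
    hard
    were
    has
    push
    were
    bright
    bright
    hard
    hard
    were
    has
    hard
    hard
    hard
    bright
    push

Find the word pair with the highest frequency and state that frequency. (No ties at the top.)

Bigram frequencies (highest first):
  were were: 6
  were bright: 5
  push were: 4
  were hard: 4
  hard were: 4
  bright bright: 3
  … (13 more, each ≤ 3)

"were were", 6 times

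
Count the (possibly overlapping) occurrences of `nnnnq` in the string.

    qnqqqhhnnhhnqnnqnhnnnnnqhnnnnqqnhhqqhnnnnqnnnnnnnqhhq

4

Sliding a length-5 window over the 53 characters (49 positions):
  position 20–24: nnnnq
  position 26–30: nnnnq
  position 38–42: nnnnq
  position 46–50: nnnnq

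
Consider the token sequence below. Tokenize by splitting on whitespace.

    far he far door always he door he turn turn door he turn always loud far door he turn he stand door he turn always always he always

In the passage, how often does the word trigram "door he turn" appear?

Scanning the 26 overlapping trigram windows for "door he turn":
  position 7–9: door he turn
  position 11–13: door he turn
  position 17–19: door he turn
  position 22–24: door he turn

4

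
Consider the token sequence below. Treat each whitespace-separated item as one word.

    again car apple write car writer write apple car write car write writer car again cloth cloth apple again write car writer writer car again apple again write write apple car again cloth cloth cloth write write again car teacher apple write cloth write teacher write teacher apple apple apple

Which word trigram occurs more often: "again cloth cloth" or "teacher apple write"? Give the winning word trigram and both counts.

"again cloth cloth": 2 occurrences
"teacher apple write": 1 occurrence

"again cloth cloth" (2 vs 1)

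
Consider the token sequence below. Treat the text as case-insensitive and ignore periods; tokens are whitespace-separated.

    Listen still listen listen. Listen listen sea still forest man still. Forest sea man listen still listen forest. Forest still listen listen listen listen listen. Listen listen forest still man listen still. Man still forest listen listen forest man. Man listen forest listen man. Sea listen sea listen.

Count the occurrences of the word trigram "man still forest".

2

Scanning the 46 overlapping trigram windows for "man still forest":
  position 10–12: man still forest
  position 33–35: man still forest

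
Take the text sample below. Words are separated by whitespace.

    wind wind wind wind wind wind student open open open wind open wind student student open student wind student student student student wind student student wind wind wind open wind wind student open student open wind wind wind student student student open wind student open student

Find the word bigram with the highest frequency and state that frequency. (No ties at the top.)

"wind wind", 10 times

Bigram frequencies (highest first):
  wind wind: 10
  wind student: 7
  student student: 7
  student open: 6
  open wind: 5
  open student: 3
  … (3 more, each ≤ 3)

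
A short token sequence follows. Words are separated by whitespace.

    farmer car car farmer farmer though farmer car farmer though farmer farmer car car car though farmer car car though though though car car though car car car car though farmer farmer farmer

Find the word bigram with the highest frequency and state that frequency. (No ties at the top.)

"car car", 8 times

Bigram frequencies (highest first):
  car car: 8
  farmer car: 4
  farmer farmer: 4
  though farmer: 4
  car though: 4
  car farmer: 2
  … (3 more, each ≤ 2)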